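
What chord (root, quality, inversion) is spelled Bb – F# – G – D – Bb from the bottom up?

G minor-major seventh, first inversion

The pitch classes Bb, F#, G, D arrange in thirds as G–Bb–D–F#: a G minor-major seventh chord.
With the third (Bb) in the bass, the chord is in first inversion (figured bass 6/5).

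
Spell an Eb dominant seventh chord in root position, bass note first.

Spelling Eb dominant seventh: Eb–G–Bb–Db. In root position the root is bass, giving Eb, G, Bb, Db from the bottom.

Eb, G, Bb, Db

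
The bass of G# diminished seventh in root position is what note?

In root position the root is lowest. For G# diminished seventh (G#–B–D–F) that is G#.

G#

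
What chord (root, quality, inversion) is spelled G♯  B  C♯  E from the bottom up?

C# minor seventh, second inversion

The distinct note names are G#, B, C#, E. Stacked in thirds they read C#–E–G#–B, which is a minor seventh chord on C#.
With the fifth (G#) in the bass, the chord is in second inversion (figured bass 4/3).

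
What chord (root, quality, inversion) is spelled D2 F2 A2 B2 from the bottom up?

Reducing to letter names: D, F, A, B. These stack in thirds as B–D–F–A — a B half-diminished seventh chord.
With the third (D) in the bass, the chord is in first inversion (figured bass 6/5).

B half-diminished seventh, first inversion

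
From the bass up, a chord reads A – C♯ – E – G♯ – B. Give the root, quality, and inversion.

A major ninth, root position

The distinct note names are A, C#, E, G#, B. Stacked in thirds they read A–C#–E–G#–B, which is a major ninth chord on A.
A is the root of A major ninth; root in the bass means root position.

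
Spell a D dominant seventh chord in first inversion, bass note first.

F#, A, C, D

The chord tones are D–F#–A–C. With the third (F#) lowest for first inversion: F#, A, C, D.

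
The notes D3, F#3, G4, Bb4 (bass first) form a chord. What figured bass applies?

4/3

The notes D, F#, G, Bb stack in thirds as G–Bb–D–F# — a G minor-major seventh chord. The bass D is the fifth, so this is second inversion: figured 4/3.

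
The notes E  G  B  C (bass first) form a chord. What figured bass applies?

6/5

The notes E, G, B, C stack in thirds as C–E–G–B — a C major seventh chord. The bass E is the third, so this is first inversion: figured 6/5.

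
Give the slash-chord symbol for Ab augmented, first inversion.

Abaug/C

First inversion of Ab augmented has the third (C) in the bass. As a slash chord: Abaug/C.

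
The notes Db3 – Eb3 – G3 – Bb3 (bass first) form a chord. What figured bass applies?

The notes Db, Eb, G, Bb stack in thirds as Eb–G–Bb–Db — an Eb dominant seventh chord. The bass Db is the seventh, so this is third inversion: figured 4/2.

4/2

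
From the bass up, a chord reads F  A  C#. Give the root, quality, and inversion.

F augmented, root position

The distinct note names are F, A, C#. Stacked in thirds they read F–A–C#, which is an augmented triad on F.
F is the root of F augmented; root in the bass means root position (figured bass 5/3).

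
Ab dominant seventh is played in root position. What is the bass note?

Ab

In root position the root is lowest. For Ab dominant seventh (Ab–C–Eb–Gb) that is Ab.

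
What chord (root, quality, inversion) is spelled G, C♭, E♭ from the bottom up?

The pitch classes G, Cb, Eb arrange in thirds as Cb–Eb–G: a Cb augmented triad.
G is the fifth of Cb augmented; fifth in the bass means second inversion (figured bass 6/4).

Cb augmented, second inversion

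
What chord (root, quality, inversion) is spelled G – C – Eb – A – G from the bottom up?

A half-diminished seventh, third inversion

Reducing to letter names: G, C, Eb, A. These stack in thirds as A–C–Eb–G — an A half-diminished seventh chord.
G is the seventh of A half-diminished seventh; seventh in the bass means third inversion (figured bass 4/2).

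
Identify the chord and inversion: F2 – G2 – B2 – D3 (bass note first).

The pitch classes F, G, B, D arrange in thirds as G–B–D–F: a G dominant seventh chord.
F is the seventh of G dominant seventh; seventh in the bass means third inversion (figured bass 4/2).

G dominant seventh, third inversion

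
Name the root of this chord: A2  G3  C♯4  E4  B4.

The distinct letter names are A, G, C#, E, B. Arranged as a stack of thirds they read A–C#–E–G–B, so A is the root (an A dominant ninth chord).

A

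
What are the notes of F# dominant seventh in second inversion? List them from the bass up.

C#, E, F#, A#

The chord tones are F#–A#–C#–E. With the fifth (C#) lowest for second inversion: C#, E, F#, A#.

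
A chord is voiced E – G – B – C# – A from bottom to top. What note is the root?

A

E, G, B, C#, A are the tones of an A dominant ninth chord (A–C#–E–G–B), making A the root.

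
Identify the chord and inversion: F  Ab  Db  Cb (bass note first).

Reducing to letter names: F, Ab, Db, Cb. These stack in thirds as Db–F–Ab–Cb — a Db dominant seventh chord.
F is the third of Db dominant seventh; third in the bass means first inversion (figured bass 6/5).

Db dominant seventh, first inversion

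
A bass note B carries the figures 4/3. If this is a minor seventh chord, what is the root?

The figures 4/3 mean the fifth of the chord is in the bass. If B is the fifth of a minor seventh chord, the root is E (chord tones E–G–B–D).

E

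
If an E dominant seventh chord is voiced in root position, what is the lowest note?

E dominant seventh is E–G#–B–D. Root position places the root in the bass: E.

E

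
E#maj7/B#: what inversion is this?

E#maj7/B# means E# major seventh with B# in the bass. B# is the fifth of E# major seventh (E#–G##–B#–D##), so this is second inversion.

second inversion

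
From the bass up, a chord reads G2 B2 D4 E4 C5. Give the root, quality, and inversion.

C major ninth, second inversion

The pitch classes G, B, D, E, C arrange in thirds as C–E–G–B–D: a C major ninth chord.
With the fifth (G) in the bass, the chord is in second inversion.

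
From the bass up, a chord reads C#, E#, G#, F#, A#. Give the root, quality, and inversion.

The pitch classes C#, E#, G#, F#, A# arrange in thirds as F#–A#–C#–E#–G#: an F# major ninth chord.
C# is the fifth of F# major ninth; fifth in the bass means second inversion.

F# major ninth, second inversion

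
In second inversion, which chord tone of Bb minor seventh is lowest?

The fifth of Bb minor seventh (Bb–Db–F–Ab) is F; that is the bass in second inversion.

F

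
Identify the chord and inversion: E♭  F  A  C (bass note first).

F dominant seventh, third inversion

The pitch classes Eb, F, A, C arrange in thirds as F–A–C–Eb: an F dominant seventh chord.
The lowest note is Eb, the seventh of the chord, so this is third inversion (figured bass 4/2).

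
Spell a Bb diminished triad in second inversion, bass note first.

Fb, Bb, Db

Spelling Bb diminished: Bb–Db–Fb. In second inversion the fifth is bass, giving Fb, Bb, Db from the bottom.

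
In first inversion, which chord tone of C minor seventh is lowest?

C minor seventh is C–Eb–G–Bb. First inversion places the third in the bass: Eb.

Eb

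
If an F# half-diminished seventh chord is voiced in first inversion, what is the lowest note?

F# half-diminished seventh is F#–A–C–E. First inversion places the third in the bass: A.

A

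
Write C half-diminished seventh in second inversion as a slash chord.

Cø7/Gb

Second inversion of C half-diminished seventh has the fifth (Gb) in the bass. As a slash chord: Cø7/Gb.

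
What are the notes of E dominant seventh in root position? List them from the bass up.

The chord tones are E–G#–B–D. With the root (E) lowest for root position: E, G#, B, D.

E, G#, B, D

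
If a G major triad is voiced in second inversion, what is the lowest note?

D

The fifth of G major (G–B–D) is D; that is the bass in second inversion.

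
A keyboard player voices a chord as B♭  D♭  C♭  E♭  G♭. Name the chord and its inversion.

Cb major ninth, third inversion

Reducing to letter names: Bb, Db, Cb, Eb, Gb. These stack in thirds as Cb–Eb–Gb–Bb–Db — a Cb major ninth chord.
The lowest note is Bb, the seventh of the chord, so this is third inversion.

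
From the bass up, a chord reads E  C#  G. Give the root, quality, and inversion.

C# diminished, first inversion

The distinct note names are E, C#, G. Stacked in thirds they read C#–E–G, which is a diminished triad on C#.
With the third (E) in the bass, the chord is in first inversion (figured bass 6).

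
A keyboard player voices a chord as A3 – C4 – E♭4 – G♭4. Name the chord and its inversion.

The distinct note names are A, C, Eb, Gb. Stacked in thirds they read A–C–Eb–Gb, which is a diminished seventh chord on A.
With the root (A) in the bass, the chord is in root position (figured bass 7).

A diminished seventh, root position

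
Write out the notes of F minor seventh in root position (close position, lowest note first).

F, Ab, C, Eb

Spelling F minor seventh: F–Ab–C–Eb. In root position the root is bass, giving F, Ab, C, Eb from the bottom.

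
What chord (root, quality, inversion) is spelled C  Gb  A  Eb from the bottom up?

Reducing to letter names: C, Gb, A, Eb. These stack in thirds as A–C–Eb–Gb — an A diminished seventh chord.
With the third (C) in the bass, the chord is in first inversion (figured bass 6/5).

A diminished seventh, first inversion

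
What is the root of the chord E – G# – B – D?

E, G#, B, D are the tones of an E dominant seventh chord (E–G#–B–D), making E the root.

E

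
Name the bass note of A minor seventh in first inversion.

C

A minor seventh is A–C–E–G. First inversion places the third in the bass: C.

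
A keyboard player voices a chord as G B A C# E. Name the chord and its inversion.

The pitch classes G, B, A, C#, E arrange in thirds as A–C#–E–G–B: an A dominant ninth chord.
With the seventh (G) in the bass, the chord is in third inversion.

A dominant ninth, third inversion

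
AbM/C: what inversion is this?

first inversion

AbM/C means Ab major with C in the bass. C is the third of Ab major (Ab–C–Eb), so this is first inversion.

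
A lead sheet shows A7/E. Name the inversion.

A7/E means A dominant seventh with E in the bass. E is the fifth of A dominant seventh (A–C#–E–G), so this is second inversion.

second inversion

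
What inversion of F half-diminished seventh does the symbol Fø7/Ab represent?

Fø7/Ab means F half-diminished seventh with Ab in the bass. Ab is the third of F half-diminished seventh (F–Ab–Cb–Eb), so this is first inversion.

first inversion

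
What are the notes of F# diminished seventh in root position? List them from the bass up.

F#, A, C, Eb

The chord tones are F#–A–C–Eb. With the root (F#) lowest for root position: F#, A, C, Eb.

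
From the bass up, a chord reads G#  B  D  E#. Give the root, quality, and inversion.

E# diminished seventh, first inversion

The pitch classes G#, B, D, E# arrange in thirds as E#–G#–B–D: an E# diminished seventh chord.
G# is the third of E# diminished seventh; third in the bass means first inversion (figured bass 6/5).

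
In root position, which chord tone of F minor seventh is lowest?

The root of F minor seventh (F–Ab–C–Eb) is F; that is the bass in root position.

F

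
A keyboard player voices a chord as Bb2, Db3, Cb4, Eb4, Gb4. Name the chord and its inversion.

Cb major ninth, third inversion

The pitch classes Bb, Db, Cb, Eb, Gb arrange in thirds as Cb–Eb–Gb–Bb–Db: a Cb major ninth chord.
The lowest note is Bb, the seventh of the chord, so this is third inversion.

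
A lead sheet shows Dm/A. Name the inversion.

second inversion

Dm/A means D minor with A in the bass. A is the fifth of D minor (D–F–A), so this is second inversion.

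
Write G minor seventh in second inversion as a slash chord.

Gm7/D

Second inversion of G minor seventh has the fifth (D) in the bass. As a slash chord: Gm7/D.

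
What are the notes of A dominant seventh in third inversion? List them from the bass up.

A dominant seventh is A–C#–E–G. Third inversion puts the seventh (G) in the bass, with the remaining tones above: G, A, C#, E.

G, A, C#, E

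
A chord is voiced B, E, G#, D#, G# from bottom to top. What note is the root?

The distinct letter names are B, E, G#, D#. Arranged as a stack of thirds they read E–G#–B–D#, so E is the root (an E major seventh chord).

E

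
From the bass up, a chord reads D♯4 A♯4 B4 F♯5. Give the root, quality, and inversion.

B major seventh, first inversion

The pitch classes D#, A#, B, F# arrange in thirds as B–D#–F#–A#: a B major seventh chord.
D# is the third of B major seventh; third in the bass means first inversion (figured bass 6/5).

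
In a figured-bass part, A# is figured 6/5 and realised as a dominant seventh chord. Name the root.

F#

The figures 6/5 mean the third of the chord is in the bass. If A# is the third of a dominant seventh chord, the root is F# (chord tones F#–A#–C#–E).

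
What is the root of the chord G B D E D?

The distinct letter names are G, B, D, E. Arranged as a stack of thirds they read E–G–B–D, so E is the root (an E minor seventh chord).

E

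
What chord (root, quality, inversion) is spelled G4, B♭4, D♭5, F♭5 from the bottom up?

The distinct note names are G, Bb, Db, Fb. Stacked in thirds they read G–Bb–Db–Fb, which is a diminished seventh chord on G.
With the root (G) in the bass, the chord is in root position (figured bass 7).

G diminished seventh, root position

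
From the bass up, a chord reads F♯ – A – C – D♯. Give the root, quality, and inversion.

The distinct note names are F#, A, C, D#. Stacked in thirds they read D#–F#–A–C, which is a diminished seventh chord on D#.
F# is the third of D# diminished seventh; third in the bass means first inversion (figured bass 6/5).

D# diminished seventh, first inversion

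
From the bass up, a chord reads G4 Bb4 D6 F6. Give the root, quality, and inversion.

The pitch classes G, Bb, D, F arrange in thirds as G–Bb–D–F: a G minor seventh chord.
The lowest note is G, the root of the chord, so this is root position (figured bass 7).

G minor seventh, root position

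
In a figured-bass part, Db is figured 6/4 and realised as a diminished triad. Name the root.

The figures 6/4 mean the fifth of the chord is in the bass. If Db is the fifth of a diminished triad, the root is G (chord tones G–Bb–Db).

G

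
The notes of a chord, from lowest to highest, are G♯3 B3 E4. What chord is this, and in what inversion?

E major, first inversion

Reducing to letter names: G#, B, E. These stack in thirds as E–G#–B — an E major triad.
G# is the third of E major; third in the bass means first inversion (figured bass 6).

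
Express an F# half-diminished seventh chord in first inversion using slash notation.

F#ø7/A

First inversion of F# half-diminished seventh has the third (A) in the bass. As a slash chord: F#ø7/A.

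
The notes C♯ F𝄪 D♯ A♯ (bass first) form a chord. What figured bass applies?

4/2

The notes C#, F##, D#, A# stack in thirds as D#–F##–A#–C# — a D# dominant seventh chord. The bass C# is the seventh, so this is third inversion: figured 4/2.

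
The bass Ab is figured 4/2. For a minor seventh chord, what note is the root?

Bb

The figures 4/2 mean the seventh of the chord is in the bass. If Ab is the seventh of a minor seventh chord, the root is Bb (chord tones Bb–Db–F–Ab).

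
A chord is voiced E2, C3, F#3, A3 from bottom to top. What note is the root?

E, C, F#, A are the tones of an F# half-diminished seventh chord (F#–A–C–E), making F# the root.

F#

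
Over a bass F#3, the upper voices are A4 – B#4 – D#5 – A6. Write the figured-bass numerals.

4/3

The notes F#, A, B#, D# stack in thirds as B#–D#–F#–A — a B# diminished seventh chord. The bass F# is the fifth, so this is second inversion: figured 4/3.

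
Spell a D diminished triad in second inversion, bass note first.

The chord tones are D–F–Ab. With the fifth (Ab) lowest for second inversion: Ab, D, F.

Ab, D, F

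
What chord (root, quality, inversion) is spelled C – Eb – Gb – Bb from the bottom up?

C half-diminished seventh, root position

The pitch classes C, Eb, Gb, Bb arrange in thirds as C–Eb–Gb–Bb: a C half-diminished seventh chord.
The lowest note is C, the root of the chord, so this is root position (figured bass 7).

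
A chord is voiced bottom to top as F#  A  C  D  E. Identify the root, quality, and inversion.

The pitch classes F#, A, C, D, E arrange in thirds as D–F#–A–C–E: a D dominant ninth chord.
With the third (F#) in the bass, the chord is in first inversion.

D dominant ninth, first inversion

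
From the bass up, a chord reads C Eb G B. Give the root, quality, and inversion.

The distinct note names are C, Eb, G, B. Stacked in thirds they read C–Eb–G–B, which is a minor-major seventh chord on C.
C is the root of C minor-major seventh; root in the bass means root position (figured bass 7).

C minor-major seventh, root position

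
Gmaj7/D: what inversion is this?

Gmaj7/D means G major seventh with D in the bass. D is the fifth of G major seventh (G–B–D–F#), so this is second inversion.

second inversion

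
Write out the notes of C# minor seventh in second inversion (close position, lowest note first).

The chord tones are C#–E–G#–B. With the fifth (G#) lowest for second inversion: G#, B, C#, E.

G#, B, C#, E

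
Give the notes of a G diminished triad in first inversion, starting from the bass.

Bb, Db, G

The chord tones are G–Bb–Db. With the third (Bb) lowest for first inversion: Bb, Db, G.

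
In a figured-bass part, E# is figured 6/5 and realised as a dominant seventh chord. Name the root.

C#

The figures 6/5 mean the third of the chord is in the bass. If E# is the third of a dominant seventh chord, the root is C# (chord tones C#–E#–G#–B).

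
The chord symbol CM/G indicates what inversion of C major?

CM/G means C major with G in the bass. G is the fifth of C major (C–E–G), so this is second inversion.

second inversion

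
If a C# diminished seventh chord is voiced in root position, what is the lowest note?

C#

C# diminished seventh is C#–E–G–Bb. Root position places the root in the bass: C#.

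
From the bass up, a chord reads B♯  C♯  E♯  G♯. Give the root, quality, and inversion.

C# major seventh, third inversion

The pitch classes B#, C#, E#, G# arrange in thirds as C#–E#–G#–B#: a C# major seventh chord.
B# is the seventh of C# major seventh; seventh in the bass means third inversion (figured bass 4/2).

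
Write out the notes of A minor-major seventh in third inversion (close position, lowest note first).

A minor-major seventh is A–C–E–G#. Third inversion puts the seventh (G#) in the bass, with the remaining tones above: G#, A, C, E.

G#, A, C, E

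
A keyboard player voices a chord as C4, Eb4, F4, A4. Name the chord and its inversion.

The pitch classes C, Eb, F, A arrange in thirds as F–A–C–Eb: an F dominant seventh chord.
With the fifth (C) in the bass, the chord is in second inversion (figured bass 4/3).

F dominant seventh, second inversion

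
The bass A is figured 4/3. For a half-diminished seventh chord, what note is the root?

D#

The figures 4/3 mean the fifth of the chord is in the bass. If A is the fifth of a half-diminished seventh chord, the root is D# (chord tones D#–F#–A–C#).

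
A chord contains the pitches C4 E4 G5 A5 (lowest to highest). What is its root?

Reordering C, E, G, A into stacked thirds gives A–C–E–G; the bottom of that stack, A, is the root.

A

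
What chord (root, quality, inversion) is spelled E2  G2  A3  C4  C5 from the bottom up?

Reducing to letter names: E, G, A, C. These stack in thirds as A–C–E–G — an A minor seventh chord.
With the fifth (E) in the bass, the chord is in second inversion (figured bass 4/3).

A minor seventh, second inversion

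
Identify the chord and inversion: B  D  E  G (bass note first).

E minor seventh, second inversion

The pitch classes B, D, E, G arrange in thirds as E–G–B–D: an E minor seventh chord.
B is the fifth of E minor seventh; fifth in the bass means second inversion (figured bass 4/3).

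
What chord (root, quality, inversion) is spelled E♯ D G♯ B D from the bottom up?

The distinct note names are E#, D, G#, B. Stacked in thirds they read E#–G#–B–D, which is a diminished seventh chord on E#.
The lowest note is E#, the root of the chord, so this is root position (figured bass 7).

E# diminished seventh, root position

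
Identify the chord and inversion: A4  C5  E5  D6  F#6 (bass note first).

D dominant ninth, second inversion

The distinct note names are A, C, E, D, F#. Stacked in thirds they read D–F#–A–C–E, which is a dominant ninth chord on D.
A is the fifth of D dominant ninth; fifth in the bass means second inversion.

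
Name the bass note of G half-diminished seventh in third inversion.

F

In third inversion the seventh is lowest. For G half-diminished seventh (G–Bb–Db–F) that is F.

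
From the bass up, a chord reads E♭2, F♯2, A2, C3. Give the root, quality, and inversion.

The pitch classes Eb, F#, A, C arrange in thirds as F#–A–C–Eb: an F# diminished seventh chord.
Eb is the seventh of F# diminished seventh; seventh in the bass means third inversion (figured bass 4/2).

F# diminished seventh, third inversion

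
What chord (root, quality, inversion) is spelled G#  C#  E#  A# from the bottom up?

A# minor seventh, third inversion

The pitch classes G#, C#, E#, A# arrange in thirds as A#–C#–E#–G#: an A# minor seventh chord.
G# is the seventh of A# minor seventh; seventh in the bass means third inversion (figured bass 4/2).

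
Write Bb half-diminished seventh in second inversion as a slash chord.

Bbø7/Fb

Second inversion of Bb half-diminished seventh has the fifth (Fb) in the bass. As a slash chord: Bbø7/Fb.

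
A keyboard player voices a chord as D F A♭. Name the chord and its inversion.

D diminished, root position

Reducing to letter names: D, F, Ab. These stack in thirds as D–F–Ab — a D diminished triad.
D is the root of D diminished; root in the bass means root position (figured bass 5/3).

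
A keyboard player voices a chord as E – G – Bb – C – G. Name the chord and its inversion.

C dominant seventh, first inversion

The distinct note names are E, G, Bb, C. Stacked in thirds they read C–E–G–Bb, which is a dominant seventh chord on C.
The lowest note is E, the third of the chord, so this is first inversion (figured bass 6/5).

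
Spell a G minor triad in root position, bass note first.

G, Bb, D

Spelling G minor: G–Bb–D. In root position the root is bass, giving G, Bb, D from the bottom.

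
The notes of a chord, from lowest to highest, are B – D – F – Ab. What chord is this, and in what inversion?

Reducing to letter names: B, D, F, Ab. These stack in thirds as B–D–F–Ab — a B diminished seventh chord.
With the root (B) in the bass, the chord is in root position (figured bass 7).

B diminished seventh, root position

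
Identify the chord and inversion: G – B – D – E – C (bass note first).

The pitch classes G, B, D, E, C arrange in thirds as C–E–G–B–D: a C major ninth chord.
With the fifth (G) in the bass, the chord is in second inversion.

C major ninth, second inversion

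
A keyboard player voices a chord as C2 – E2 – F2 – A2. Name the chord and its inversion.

F major seventh, second inversion

The distinct note names are C, E, F, A. Stacked in thirds they read F–A–C–E, which is a major seventh chord on F.
The lowest note is C, the fifth of the chord, so this is second inversion (figured bass 4/3).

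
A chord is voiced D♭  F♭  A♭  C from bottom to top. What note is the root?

Db

The distinct letter names are Db, Fb, Ab, C. Arranged as a stack of thirds they read Db–Fb–Ab–C, so Db is the root (a Db minor-major seventh chord).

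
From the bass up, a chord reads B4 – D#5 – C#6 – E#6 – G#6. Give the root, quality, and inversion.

The pitch classes B, D#, C#, E#, G# arrange in thirds as C#–E#–G#–B–D#: a C# dominant ninth chord.
The lowest note is B, the seventh of the chord, so this is third inversion.

C# dominant ninth, third inversion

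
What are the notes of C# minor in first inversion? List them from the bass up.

C# minor is C#–E–G#. First inversion puts the third (E) in the bass, with the remaining tones above: E, G#, C#.

E, G#, C#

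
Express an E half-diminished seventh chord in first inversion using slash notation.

Eø7/G

First inversion of E half-diminished seventh has the third (G) in the bass. As a slash chord: Eø7/G.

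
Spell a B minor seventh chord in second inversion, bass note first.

B minor seventh is B–D–F#–A. Second inversion puts the fifth (F#) in the bass, with the remaining tones above: F#, A, B, D.

F#, A, B, D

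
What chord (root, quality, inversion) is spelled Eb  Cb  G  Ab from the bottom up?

Ab minor-major seventh, second inversion

The pitch classes Eb, Cb, G, Ab arrange in thirds as Ab–Cb–Eb–G: an Ab minor-major seventh chord.
The lowest note is Eb, the fifth of the chord, so this is second inversion (figured bass 4/3).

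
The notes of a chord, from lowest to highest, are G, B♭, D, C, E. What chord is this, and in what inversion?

The distinct note names are G, Bb, D, C, E. Stacked in thirds they read C–E–G–Bb–D, which is a dominant ninth chord on C.
G is the fifth of C dominant ninth; fifth in the bass means second inversion.

C dominant ninth, second inversion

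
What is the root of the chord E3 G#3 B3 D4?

E, G#, B, D are the tones of an E dominant seventh chord (E–G#–B–D), making E the root.

E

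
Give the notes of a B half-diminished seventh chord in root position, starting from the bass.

The chord tones are B–D–F–A. With the root (B) lowest for root position: B, D, F, A.

B, D, F, A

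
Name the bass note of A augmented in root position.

In root position the root is lowest. For A augmented (A–C#–E#) that is A.

A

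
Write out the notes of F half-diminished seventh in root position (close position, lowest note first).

F, Ab, Cb, Eb

F half-diminished seventh is F–Ab–Cb–Eb. Root position puts the root (F) in the bass, with the remaining tones above: F, Ab, Cb, Eb.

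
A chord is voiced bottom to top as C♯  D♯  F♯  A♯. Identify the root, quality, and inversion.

Reducing to letter names: C#, D#, F#, A#. These stack in thirds as D#–F#–A#–C# — a D# minor seventh chord.
With the seventh (C#) in the bass, the chord is in third inversion (figured bass 4/2).

D# minor seventh, third inversion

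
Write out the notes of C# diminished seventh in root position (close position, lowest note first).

C#, E, G, Bb

C# diminished seventh is C#–E–G–Bb. Root position puts the root (C#) in the bass, with the remaining tones above: C#, E, G, Bb.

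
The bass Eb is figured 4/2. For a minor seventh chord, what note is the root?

F

The figures 4/2 mean the seventh of the chord is in the bass. If Eb is the seventh of a minor seventh chord, the root is F (chord tones F–Ab–C–Eb).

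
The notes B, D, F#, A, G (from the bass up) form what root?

G

Reordering B, D, F#, A, G into stacked thirds gives G–B–D–F#–A; the bottom of that stack, G, is the root.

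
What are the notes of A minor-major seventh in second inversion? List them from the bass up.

A minor-major seventh is A–C–E–G#. Second inversion puts the fifth (E) in the bass, with the remaining tones above: E, G#, A, C.

E, G#, A, C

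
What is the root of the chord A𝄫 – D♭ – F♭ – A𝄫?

Db

Reordering Abb, Db, Fb into stacked thirds gives Db–Fb–Abb; the bottom of that stack, Db, is the root.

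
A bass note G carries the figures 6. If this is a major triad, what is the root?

Eb

The figures 6 mean the third of the chord is in the bass. If G is the third of a major triad, the root is Eb (chord tones Eb–G–Bb).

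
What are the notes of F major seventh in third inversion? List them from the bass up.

The chord tones are F–A–C–E. With the seventh (E) lowest for third inversion: E, F, A, C.

E, F, A, C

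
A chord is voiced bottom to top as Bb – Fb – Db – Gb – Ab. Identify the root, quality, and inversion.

Gb dominant ninth, first inversion

Reducing to letter names: Bb, Fb, Db, Gb, Ab. These stack in thirds as Gb–Bb–Db–Fb–Ab — a Gb dominant ninth chord.
With the third (Bb) in the bass, the chord is in first inversion.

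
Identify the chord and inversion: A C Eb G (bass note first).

A half-diminished seventh, root position

The distinct note names are A, C, Eb, G. Stacked in thirds they read A–C–Eb–G, which is a half-diminished seventh chord on A.
With the root (A) in the bass, the chord is in root position (figured bass 7).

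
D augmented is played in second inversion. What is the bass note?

A#

The fifth of D augmented (D–F#–A#) is A#; that is the bass in second inversion.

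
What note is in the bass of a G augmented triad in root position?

G

In root position the root is lowest. For G augmented (G–B–D#) that is G.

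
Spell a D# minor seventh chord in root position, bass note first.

D#, F#, A#, C#

D# minor seventh is D#–F#–A#–C#. Root position puts the root (D#) in the bass, with the remaining tones above: D#, F#, A#, C#.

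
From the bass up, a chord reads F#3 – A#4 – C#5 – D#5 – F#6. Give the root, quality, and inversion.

D# minor seventh, first inversion

Reducing to letter names: F#, A#, C#, D#. These stack in thirds as D#–F#–A#–C# — a D# minor seventh chord.
With the third (F#) in the bass, the chord is in first inversion (figured bass 6/5).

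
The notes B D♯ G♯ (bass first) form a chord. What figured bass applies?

The notes B, D#, G# stack in thirds as G#–B–D# — a G# minor triad. The bass B is the third, so this is first inversion: figured 6.

6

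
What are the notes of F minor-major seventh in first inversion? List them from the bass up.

Ab, C, E, F

F minor-major seventh is F–Ab–C–E. First inversion puts the third (Ab) in the bass, with the remaining tones above: Ab, C, E, F.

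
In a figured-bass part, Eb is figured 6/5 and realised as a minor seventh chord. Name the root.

The figures 6/5 mean the third of the chord is in the bass. If Eb is the third of a minor seventh chord, the root is C (chord tones C–Eb–G–Bb).

C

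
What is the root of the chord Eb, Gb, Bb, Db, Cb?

Cb

The distinct letter names are Eb, Gb, Bb, Db, Cb. Arranged as a stack of thirds they read Cb–Eb–Gb–Bb–Db, so Cb is the root (a Cb major ninth chord).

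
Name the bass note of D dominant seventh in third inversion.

The seventh of D dominant seventh (D–F#–A–C) is C; that is the bass in third inversion.

C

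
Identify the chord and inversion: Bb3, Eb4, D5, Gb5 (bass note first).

Eb minor-major seventh, second inversion

The distinct note names are Bb, Eb, D, Gb. Stacked in thirds they read Eb–Gb–Bb–D, which is a minor-major seventh chord on Eb.
With the fifth (Bb) in the bass, the chord is in second inversion (figured bass 4/3).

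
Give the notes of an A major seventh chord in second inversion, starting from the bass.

Spelling A major seventh: A–C#–E–G#. In second inversion the fifth is bass, giving E, G#, A, C# from the bottom.

E, G#, A, C#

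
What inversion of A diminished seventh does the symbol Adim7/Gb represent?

Adim7/Gb means A diminished seventh with Gb in the bass. Gb is the seventh of A diminished seventh (A–C–Eb–Gb), so this is third inversion.

third inversion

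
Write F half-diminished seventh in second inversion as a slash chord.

Fø7/Cb

Second inversion of F half-diminished seventh has the fifth (Cb) in the bass. As a slash chord: Fø7/Cb.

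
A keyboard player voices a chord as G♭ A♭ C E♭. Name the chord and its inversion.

Ab dominant seventh, third inversion

Reducing to letter names: Gb, Ab, C, Eb. These stack in thirds as Ab–C–Eb–Gb — an Ab dominant seventh chord.
Gb is the seventh of Ab dominant seventh; seventh in the bass means third inversion (figured bass 4/2).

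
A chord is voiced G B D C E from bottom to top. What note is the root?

Reordering G, B, D, C, E into stacked thirds gives C–E–G–B–D; the bottom of that stack, C, is the root.

C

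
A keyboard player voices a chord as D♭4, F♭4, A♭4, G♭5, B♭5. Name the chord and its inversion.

Reducing to letter names: Db, Fb, Ab, Gb, Bb. These stack in thirds as Gb–Bb–Db–Fb–Ab — a Gb dominant ninth chord.
Db is the fifth of Gb dominant ninth; fifth in the bass means second inversion.

Gb dominant ninth, second inversion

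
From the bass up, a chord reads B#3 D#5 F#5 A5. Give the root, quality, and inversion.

B# diminished seventh, root position

Reducing to letter names: B#, D#, F#, A. These stack in thirds as B#–D#–F#–A — a B# diminished seventh chord.
With the root (B#) in the bass, the chord is in root position (figured bass 7).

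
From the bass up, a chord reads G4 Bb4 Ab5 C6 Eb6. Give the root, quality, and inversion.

Reducing to letter names: G, Bb, Ab, C, Eb. These stack in thirds as Ab–C–Eb–G–Bb — an Ab major ninth chord.
G is the seventh of Ab major ninth; seventh in the bass means third inversion.

Ab major ninth, third inversion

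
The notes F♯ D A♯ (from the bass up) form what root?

Reordering F#, D, A# into stacked thirds gives D–F#–A#; the bottom of that stack, D, is the root.

D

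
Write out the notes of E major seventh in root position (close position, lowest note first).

E major seventh is E–G#–B–D#. Root position puts the root (E) in the bass, with the remaining tones above: E, G#, B, D#.

E, G#, B, D#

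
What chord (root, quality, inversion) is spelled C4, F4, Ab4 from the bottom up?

F minor, second inversion

The distinct note names are C, F, Ab. Stacked in thirds they read F–Ab–C, which is a minor triad on F.
With the fifth (C) in the bass, the chord is in second inversion (figured bass 6/4).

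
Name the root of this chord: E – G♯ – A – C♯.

The distinct letter names are E, G#, A, C#. Arranged as a stack of thirds they read A–C#–E–G#, so A is the root (an A major seventh chord).

A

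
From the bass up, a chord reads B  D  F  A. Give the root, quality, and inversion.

The pitch classes B, D, F, A arrange in thirds as B–D–F–A: a B half-diminished seventh chord.
B is the root of B half-diminished seventh; root in the bass means root position (figured bass 7).

B half-diminished seventh, root position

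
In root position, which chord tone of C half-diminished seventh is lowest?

The root of C half-diminished seventh (C–Eb–Gb–Bb) is C; that is the bass in root position.

C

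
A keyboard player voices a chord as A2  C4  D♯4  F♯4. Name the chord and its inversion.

D# diminished seventh, second inversion

The pitch classes A, C, D#, F# arrange in thirds as D#–F#–A–C: a D# diminished seventh chord.
The lowest note is A, the fifth of the chord, so this is second inversion (figured bass 4/3).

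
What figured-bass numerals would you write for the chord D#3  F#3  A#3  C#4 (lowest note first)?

7

The notes D#, F#, A#, C# stack in thirds as D#–F#–A#–C# — a D# minor seventh chord. The bass D# is the root, so this is root position: figured 7.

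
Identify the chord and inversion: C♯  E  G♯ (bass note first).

C# minor, root position

The distinct note names are C#, E, G#. Stacked in thirds they read C#–E–G#, which is a minor triad on C#.
With the root (C#) in the bass, the chord is in root position (figured bass 5/3).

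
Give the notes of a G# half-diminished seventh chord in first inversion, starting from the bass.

Spelling G# half-diminished seventh: G#–B–D–F#. In first inversion the third is bass, giving B, D, F#, G# from the bottom.

B, D, F#, G#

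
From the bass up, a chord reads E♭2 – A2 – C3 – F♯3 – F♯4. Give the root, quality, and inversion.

F# diminished seventh, third inversion

Reducing to letter names: Eb, A, C, F#. These stack in thirds as F#–A–C–Eb — an F# diminished seventh chord.
The lowest note is Eb, the seventh of the chord, so this is third inversion (figured bass 4/2).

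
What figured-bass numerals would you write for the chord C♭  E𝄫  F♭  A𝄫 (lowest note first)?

4/3

The notes Cb, Ebb, Fb, Abb stack in thirds as Fb–Abb–Cb–Ebb — an Fb minor seventh chord. The bass Cb is the fifth, so this is second inversion: figured 4/3.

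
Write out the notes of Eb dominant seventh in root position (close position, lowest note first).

Eb, G, Bb, Db

Eb dominant seventh is Eb–G–Bb–Db. Root position puts the root (Eb) in the bass, with the remaining tones above: Eb, G, Bb, Db.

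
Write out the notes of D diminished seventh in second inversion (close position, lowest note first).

Spelling D diminished seventh: D–F–Ab–Cb. In second inversion the fifth is bass, giving Ab, Cb, D, F from the bottom.

Ab, Cb, D, F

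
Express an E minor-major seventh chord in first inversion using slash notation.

Em(maj7)/G

First inversion of E minor-major seventh has the third (G) in the bass. As a slash chord: Em(maj7)/G.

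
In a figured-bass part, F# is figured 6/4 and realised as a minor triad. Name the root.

B

The figures 6/4 mean the fifth of the chord is in the bass. If F# is the fifth of a minor triad, the root is B (chord tones B–D–F#).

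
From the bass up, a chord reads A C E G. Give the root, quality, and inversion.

The pitch classes A, C, E, G arrange in thirds as A–C–E–G: an A minor seventh chord.
A is the root of A minor seventh; root in the bass means root position (figured bass 7).

A minor seventh, root position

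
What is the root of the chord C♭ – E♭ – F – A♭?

F

Cb, Eb, F, Ab are the tones of an F half-diminished seventh chord (F–Ab–Cb–Eb), making F the root.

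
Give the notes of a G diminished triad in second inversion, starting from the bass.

The chord tones are G–Bb–Db. With the fifth (Db) lowest for second inversion: Db, G, Bb.

Db, G, Bb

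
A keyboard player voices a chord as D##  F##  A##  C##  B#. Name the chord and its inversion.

B# major ninth, first inversion

The distinct note names are D##, F##, A##, C##, B#. Stacked in thirds they read B#–D##–F##–A##–C##, which is a major ninth chord on B#.
With the third (D##) in the bass, the chord is in first inversion.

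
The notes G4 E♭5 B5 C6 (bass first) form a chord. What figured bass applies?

4/3

The notes G, Eb, B, C stack in thirds as C–Eb–G–B — a C minor-major seventh chord. The bass G is the fifth, so this is second inversion: figured 4/3.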